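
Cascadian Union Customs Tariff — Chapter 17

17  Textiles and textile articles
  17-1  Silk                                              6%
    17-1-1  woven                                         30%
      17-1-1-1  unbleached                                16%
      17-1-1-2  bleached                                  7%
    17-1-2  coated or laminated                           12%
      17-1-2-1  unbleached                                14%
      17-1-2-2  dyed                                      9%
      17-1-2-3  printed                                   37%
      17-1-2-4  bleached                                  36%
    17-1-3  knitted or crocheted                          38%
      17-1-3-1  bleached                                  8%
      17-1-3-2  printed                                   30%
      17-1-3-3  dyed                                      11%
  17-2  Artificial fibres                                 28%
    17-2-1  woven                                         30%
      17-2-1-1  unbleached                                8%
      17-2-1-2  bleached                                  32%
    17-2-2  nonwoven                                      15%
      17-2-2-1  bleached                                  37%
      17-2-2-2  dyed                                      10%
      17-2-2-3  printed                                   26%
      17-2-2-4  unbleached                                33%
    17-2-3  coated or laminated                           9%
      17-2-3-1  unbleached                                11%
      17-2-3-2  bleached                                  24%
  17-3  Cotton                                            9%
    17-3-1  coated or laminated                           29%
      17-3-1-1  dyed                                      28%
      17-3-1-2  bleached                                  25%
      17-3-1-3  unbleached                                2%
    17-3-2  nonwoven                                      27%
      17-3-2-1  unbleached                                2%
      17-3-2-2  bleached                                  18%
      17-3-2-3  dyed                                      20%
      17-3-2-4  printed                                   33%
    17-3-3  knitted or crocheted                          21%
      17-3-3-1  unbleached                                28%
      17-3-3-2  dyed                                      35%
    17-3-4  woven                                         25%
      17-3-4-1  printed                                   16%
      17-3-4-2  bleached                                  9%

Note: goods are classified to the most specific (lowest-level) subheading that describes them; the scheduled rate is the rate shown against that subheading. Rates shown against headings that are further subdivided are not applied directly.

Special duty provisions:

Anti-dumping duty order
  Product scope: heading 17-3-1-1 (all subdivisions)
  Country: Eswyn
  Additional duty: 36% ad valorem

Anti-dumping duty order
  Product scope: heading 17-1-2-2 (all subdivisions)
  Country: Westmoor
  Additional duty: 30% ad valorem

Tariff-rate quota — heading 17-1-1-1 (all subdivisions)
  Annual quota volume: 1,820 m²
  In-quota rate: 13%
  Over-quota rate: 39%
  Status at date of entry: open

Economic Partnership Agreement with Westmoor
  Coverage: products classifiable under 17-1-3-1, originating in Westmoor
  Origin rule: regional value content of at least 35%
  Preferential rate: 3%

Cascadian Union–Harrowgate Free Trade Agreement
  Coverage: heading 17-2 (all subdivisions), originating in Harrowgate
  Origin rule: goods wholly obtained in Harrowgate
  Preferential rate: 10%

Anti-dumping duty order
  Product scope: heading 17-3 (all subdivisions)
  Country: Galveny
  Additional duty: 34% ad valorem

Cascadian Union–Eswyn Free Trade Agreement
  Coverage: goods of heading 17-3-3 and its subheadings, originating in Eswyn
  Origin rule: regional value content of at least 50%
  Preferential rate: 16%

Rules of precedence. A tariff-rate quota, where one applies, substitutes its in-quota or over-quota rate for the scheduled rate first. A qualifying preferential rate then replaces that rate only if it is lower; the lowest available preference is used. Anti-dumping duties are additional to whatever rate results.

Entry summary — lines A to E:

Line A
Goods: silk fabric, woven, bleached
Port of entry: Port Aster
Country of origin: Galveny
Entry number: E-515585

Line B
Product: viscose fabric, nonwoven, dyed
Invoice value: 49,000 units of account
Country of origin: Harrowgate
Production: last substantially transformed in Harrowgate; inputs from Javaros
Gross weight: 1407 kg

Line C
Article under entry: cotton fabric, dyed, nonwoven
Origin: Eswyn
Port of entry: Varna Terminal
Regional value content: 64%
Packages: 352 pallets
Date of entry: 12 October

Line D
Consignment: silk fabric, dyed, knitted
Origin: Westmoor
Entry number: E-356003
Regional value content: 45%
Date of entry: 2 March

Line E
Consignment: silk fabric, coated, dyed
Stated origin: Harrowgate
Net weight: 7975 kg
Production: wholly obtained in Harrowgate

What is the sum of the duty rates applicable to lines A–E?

57%

Line A: silk → 17-1; woven → 17-1-1; bleached → 17-1-1-2. Scheduled 7%. No special measure applies. → 7%.
Line B: viscose → 17-2; nonwoven → 17-2-2; dyed → 17-2-2-2. Scheduled 10%. Harrowgate agreement on 17-2: not wholly obtained. → 10%.
Line C: cotton → 17-3; nonwoven → 17-3-2; dyed → 17-3-2-3. Scheduled 20%. Eswyn agreement on 17-3-3: 17-3-2-3 not covered. → 20%.
Line D: silk → 17-1; knitted → 17-1-3; dyed → 17-1-3-3. Scheduled 11%. Westmoor agreement on 17-1-3-1: 17-1-3-3 not covered. → 11%.
Line E: silk → 17-1; coated → 17-1-2; dyed → 17-1-2-2. Scheduled 9%. Harrowgate agreement on 17-2: 17-1-2-2 not covered. → 9%.
Sum: 7% + 10% + 20% + 11% + 9% = 57%.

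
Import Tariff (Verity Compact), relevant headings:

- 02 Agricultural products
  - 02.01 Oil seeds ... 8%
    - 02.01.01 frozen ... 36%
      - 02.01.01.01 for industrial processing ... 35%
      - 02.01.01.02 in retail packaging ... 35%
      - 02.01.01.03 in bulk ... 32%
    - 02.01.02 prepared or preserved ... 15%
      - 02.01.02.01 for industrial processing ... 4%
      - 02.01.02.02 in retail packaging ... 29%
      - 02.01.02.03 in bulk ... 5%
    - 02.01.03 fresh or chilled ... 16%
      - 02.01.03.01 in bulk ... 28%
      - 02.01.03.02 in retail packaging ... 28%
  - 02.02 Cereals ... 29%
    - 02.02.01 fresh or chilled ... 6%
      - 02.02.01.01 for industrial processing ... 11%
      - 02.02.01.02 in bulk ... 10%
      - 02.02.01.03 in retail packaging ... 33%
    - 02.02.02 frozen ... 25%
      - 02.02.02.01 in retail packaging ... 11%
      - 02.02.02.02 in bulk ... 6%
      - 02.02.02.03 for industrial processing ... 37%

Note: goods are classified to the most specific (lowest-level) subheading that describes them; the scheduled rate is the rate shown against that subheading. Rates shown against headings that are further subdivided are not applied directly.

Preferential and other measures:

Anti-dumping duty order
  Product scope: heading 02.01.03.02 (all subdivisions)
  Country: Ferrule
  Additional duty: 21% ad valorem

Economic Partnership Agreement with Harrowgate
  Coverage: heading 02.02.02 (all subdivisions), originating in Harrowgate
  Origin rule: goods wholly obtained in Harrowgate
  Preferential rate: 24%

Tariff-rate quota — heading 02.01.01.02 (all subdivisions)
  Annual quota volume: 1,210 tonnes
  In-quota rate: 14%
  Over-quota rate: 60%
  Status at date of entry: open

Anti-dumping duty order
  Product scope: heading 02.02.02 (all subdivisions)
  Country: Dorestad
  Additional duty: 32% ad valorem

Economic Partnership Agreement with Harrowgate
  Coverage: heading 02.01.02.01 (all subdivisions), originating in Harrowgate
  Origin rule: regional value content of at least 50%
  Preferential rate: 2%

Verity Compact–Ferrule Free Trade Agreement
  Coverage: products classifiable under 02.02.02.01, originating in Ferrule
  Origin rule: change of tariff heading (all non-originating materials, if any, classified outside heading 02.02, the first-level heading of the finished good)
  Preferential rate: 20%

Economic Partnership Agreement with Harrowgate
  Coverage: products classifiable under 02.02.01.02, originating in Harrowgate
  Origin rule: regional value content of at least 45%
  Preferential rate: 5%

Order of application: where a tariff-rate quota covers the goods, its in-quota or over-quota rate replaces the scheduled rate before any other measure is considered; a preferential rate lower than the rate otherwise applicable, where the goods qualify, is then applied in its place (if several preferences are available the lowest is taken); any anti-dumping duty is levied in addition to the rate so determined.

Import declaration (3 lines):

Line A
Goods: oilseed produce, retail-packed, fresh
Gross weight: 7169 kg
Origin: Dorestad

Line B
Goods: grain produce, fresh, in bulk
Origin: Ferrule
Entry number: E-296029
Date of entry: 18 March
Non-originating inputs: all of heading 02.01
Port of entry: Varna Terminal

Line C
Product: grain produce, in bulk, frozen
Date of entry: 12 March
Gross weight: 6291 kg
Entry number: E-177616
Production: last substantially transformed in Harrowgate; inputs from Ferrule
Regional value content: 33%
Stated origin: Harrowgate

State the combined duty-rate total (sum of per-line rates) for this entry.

44%

Line A: oilseed → 02.01; fresh → 02.01.03; retail-packed → 02.01.03.02. Scheduled 28%. No special measure applies. → 28%.
Line B: grain → 02.02; fresh → 02.02.01; in bulk → 02.02.01.02. Scheduled 10%. Ferrule agreement on 02.02.02.01: 02.02.01.02 not covered. → 10%.
Line C: grain → 02.02; frozen → 02.02.02; in bulk → 02.02.02.02. Scheduled 6%. Harrowgate agreement on 02.02.02: not wholly obtained; Harrowgate agreement on 02.01.02.01: 02.02.02.02 not covered; Harrowgate agreement on 02.02.01.02: 02.02.02.02 not covered. → 6%.
Sum: 28% + 10% + 6% = 44%.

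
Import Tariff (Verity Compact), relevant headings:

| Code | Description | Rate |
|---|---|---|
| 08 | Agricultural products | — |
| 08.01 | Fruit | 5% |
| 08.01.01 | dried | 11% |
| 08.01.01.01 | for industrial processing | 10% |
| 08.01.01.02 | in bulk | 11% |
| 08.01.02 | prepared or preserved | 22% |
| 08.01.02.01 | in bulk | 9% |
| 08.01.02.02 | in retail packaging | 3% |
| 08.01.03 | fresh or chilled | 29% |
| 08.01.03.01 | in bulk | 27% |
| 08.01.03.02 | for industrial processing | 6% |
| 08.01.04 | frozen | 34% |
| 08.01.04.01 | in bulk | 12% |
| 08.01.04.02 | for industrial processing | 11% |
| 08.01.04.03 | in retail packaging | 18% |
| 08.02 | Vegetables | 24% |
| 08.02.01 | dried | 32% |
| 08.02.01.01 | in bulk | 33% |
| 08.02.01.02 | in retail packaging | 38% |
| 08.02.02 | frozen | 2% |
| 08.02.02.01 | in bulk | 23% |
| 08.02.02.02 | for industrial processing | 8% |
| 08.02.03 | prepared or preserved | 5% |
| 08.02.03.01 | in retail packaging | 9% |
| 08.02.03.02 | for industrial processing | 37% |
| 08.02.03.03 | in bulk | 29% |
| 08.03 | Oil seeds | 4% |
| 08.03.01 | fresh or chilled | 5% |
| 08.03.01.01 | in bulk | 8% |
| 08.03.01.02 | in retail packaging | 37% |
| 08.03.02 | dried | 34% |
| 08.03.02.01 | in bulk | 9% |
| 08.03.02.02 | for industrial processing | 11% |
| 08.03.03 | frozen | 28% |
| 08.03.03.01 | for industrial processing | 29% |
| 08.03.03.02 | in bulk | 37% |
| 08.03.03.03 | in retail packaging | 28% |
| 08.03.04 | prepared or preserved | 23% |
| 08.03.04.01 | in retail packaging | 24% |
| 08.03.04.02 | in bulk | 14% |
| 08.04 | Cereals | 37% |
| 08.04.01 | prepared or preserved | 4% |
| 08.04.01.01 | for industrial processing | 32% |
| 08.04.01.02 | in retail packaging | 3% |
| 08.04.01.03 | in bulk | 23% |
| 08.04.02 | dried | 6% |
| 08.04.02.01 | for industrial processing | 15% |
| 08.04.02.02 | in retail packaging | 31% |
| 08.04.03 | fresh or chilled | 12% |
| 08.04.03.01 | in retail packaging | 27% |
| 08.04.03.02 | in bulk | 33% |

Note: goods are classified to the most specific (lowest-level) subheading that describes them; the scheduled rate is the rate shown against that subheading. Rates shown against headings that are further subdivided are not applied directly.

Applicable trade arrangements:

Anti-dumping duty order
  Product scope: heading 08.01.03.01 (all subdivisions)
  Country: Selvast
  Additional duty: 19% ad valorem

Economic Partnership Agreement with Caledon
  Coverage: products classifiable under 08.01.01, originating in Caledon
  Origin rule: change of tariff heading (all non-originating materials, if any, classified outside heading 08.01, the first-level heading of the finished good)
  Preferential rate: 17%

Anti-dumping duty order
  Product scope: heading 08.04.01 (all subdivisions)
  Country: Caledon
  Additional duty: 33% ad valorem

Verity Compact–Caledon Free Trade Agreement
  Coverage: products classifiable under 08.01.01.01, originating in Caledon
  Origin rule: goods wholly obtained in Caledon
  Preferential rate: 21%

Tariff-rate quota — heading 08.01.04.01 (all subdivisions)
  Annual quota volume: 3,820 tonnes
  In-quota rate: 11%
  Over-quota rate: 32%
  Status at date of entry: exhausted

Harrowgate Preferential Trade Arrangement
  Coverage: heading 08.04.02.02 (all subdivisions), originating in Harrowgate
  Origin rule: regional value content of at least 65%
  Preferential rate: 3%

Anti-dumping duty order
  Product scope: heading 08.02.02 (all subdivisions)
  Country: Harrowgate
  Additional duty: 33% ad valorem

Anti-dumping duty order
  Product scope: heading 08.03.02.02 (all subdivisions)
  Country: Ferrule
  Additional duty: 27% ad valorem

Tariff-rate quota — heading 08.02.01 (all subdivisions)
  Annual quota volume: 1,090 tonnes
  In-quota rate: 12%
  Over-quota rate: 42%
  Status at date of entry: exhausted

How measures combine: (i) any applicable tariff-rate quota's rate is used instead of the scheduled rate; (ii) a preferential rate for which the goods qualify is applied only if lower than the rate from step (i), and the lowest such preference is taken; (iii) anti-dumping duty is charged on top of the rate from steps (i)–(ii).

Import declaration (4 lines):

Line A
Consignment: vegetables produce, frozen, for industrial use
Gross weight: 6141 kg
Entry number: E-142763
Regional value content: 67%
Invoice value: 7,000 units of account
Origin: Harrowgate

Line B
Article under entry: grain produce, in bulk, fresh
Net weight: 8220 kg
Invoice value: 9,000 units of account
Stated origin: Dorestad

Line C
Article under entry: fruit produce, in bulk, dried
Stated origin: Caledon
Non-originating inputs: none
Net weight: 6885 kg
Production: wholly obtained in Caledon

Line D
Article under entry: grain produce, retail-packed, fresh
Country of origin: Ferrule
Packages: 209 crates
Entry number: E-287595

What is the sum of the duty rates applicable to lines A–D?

Line A: vegetables → 08.02; frozen → 08.02.02; for industrial use → 08.02.02.02. Scheduled 8%. Harrowgate agreement on 08.04.02.02: 08.02.02.02 not covered; anti-dumping (Harrowgate, 08.02.02): +33%; total 8% + 33% = 41%. → 41%.
Line B: grain → 08.04; fresh → 08.04.03; in bulk → 08.04.03.02. Scheduled 33%. No special measure applies. → 33%.
Line C: fruit → 08.01; dried → 08.01.01; in bulk → 08.01.01.02. Scheduled 11%. Caledon agreement on 08.01.01: CTH met → 17% available; Caledon agreement on 08.01.01.01: 08.01.01.02 not covered; preference 17% not lower than 11% → no reduction. → 11%.
Line D: grain → 08.04; fresh → 08.04.03; retail-packed → 08.04.03.01. Scheduled 27%. No special measure applies. → 27%.
Sum: 41% + 33% + 11% + 27% = 112%.

112%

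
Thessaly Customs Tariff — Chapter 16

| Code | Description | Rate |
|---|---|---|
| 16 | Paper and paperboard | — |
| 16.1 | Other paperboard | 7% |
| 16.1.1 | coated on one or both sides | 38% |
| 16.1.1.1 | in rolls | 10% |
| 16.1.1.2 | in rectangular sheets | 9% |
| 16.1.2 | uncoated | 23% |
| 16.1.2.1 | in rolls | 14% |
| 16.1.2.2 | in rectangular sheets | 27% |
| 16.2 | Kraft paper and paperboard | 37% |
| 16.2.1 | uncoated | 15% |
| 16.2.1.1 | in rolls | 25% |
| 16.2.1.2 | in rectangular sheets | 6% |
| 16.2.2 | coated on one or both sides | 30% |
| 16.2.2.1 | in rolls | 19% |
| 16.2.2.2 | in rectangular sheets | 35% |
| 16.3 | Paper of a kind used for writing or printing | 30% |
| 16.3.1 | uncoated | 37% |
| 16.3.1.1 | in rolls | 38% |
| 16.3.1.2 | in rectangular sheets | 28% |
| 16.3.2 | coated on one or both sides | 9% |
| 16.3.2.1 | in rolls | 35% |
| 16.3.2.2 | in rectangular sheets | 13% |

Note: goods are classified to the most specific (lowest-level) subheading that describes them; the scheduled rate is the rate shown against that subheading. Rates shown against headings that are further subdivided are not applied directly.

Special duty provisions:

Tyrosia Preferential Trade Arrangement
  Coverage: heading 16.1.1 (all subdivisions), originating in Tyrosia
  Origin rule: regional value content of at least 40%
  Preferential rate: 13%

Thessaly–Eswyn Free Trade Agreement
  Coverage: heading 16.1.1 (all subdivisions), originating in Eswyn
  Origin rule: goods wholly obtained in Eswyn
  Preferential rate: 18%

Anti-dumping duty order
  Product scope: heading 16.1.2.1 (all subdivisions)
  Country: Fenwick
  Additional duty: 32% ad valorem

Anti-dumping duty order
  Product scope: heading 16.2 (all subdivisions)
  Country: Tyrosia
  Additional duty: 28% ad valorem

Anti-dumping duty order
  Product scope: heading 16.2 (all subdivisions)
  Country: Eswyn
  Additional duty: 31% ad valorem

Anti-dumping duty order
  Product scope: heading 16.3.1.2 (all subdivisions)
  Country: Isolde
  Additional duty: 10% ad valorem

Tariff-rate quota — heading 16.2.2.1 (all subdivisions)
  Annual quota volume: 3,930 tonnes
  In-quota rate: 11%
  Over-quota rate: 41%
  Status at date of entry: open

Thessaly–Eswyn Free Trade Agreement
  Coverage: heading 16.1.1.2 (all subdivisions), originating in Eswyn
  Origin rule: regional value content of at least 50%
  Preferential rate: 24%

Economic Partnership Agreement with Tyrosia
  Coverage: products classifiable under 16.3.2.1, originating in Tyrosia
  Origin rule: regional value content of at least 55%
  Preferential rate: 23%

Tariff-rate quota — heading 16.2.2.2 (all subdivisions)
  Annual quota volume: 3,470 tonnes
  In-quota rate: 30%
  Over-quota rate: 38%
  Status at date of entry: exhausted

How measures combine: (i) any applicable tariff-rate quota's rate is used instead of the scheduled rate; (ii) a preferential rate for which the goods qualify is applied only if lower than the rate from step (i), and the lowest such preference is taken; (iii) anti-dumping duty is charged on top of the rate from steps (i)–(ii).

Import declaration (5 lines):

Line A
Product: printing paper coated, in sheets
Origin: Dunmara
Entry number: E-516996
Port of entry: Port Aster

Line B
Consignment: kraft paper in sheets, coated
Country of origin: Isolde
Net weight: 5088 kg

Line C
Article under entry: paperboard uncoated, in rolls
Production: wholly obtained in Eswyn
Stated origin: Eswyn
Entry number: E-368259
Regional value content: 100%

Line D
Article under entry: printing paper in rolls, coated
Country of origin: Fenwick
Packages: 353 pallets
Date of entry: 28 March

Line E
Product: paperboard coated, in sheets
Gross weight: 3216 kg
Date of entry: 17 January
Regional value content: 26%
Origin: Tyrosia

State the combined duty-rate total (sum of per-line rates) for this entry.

109%

Line A: printing paper → 16.3; coated → 16.3.2; in sheets → 16.3.2.2. Scheduled 13%. No special measure applies. → 13%.
Line B: kraft paper → 16.2; coated → 16.2.2; in sheets → 16.2.2.2. Scheduled 35%. quota on 16.2.2.2 exhausted → over-quota 38%. → 38%.
Line C: paperboard → 16.1; uncoated → 16.1.2; in rolls → 16.1.2.1. Scheduled 14%. Eswyn agreement on 16.1.1: 16.1.2.1 not covered; Eswyn agreement on 16.1.1.2: 16.1.2.1 not covered. → 14%.
Line D: printing paper → 16.3; coated → 16.3.2; in rolls → 16.3.2.1. Scheduled 35%. No special measure applies. → 35%.
Line E: paperboard → 16.1; coated → 16.1.1; in sheets → 16.1.1.2. Scheduled 9%. Tyrosia agreement on 16.1.1: RVC < 40%; Tyrosia agreement on 16.3.2.1: 16.1.1.2 not covered. → 9%.
Sum: 13% + 38% + 14% + 35% + 9% = 109%.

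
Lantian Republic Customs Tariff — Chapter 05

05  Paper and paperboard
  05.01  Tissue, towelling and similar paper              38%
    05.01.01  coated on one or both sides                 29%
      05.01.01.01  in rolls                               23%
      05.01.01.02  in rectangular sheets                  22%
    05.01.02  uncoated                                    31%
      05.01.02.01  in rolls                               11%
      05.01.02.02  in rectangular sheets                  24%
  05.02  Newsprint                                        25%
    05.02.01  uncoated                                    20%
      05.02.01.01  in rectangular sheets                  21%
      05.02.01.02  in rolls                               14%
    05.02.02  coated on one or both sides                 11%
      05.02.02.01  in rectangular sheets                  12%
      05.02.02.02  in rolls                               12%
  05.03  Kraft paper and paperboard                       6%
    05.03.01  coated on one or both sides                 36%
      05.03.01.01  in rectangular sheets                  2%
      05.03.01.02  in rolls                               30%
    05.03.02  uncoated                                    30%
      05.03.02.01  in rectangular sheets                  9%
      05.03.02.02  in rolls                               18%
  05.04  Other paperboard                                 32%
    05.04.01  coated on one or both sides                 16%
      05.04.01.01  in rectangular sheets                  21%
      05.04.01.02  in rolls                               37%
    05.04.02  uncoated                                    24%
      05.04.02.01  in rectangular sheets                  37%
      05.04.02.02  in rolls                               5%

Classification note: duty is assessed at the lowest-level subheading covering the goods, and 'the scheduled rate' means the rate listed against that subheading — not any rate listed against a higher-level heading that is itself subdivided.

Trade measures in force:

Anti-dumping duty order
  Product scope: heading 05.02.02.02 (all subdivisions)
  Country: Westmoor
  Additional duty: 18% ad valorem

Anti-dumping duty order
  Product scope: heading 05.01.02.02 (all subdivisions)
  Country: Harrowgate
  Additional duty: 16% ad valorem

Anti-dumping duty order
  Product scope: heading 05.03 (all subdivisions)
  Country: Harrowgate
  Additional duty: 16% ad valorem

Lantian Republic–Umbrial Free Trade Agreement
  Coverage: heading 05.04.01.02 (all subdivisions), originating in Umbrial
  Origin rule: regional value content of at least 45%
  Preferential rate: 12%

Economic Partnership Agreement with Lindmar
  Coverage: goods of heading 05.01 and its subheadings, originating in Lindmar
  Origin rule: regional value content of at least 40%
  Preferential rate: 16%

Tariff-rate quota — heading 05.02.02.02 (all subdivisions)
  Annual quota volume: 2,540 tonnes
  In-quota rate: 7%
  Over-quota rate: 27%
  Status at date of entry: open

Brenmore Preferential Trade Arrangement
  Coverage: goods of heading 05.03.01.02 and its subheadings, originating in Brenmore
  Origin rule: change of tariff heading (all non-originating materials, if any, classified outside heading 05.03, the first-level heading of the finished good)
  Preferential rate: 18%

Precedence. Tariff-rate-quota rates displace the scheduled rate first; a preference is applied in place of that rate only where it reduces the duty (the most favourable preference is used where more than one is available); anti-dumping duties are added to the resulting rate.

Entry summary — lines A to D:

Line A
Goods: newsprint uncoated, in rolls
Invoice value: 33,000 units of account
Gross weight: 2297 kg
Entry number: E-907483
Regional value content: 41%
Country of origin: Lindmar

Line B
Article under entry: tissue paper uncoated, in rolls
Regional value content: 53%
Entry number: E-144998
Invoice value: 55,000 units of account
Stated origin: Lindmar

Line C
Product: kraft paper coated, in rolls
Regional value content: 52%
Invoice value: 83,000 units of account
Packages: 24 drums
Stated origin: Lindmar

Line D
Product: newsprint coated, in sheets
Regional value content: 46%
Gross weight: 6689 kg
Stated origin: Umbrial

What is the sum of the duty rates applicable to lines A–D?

67%

Line A: newsprint → 05.02; uncoated → 05.02.01; in rolls → 05.02.01.02. Scheduled 14%. Lindmar agreement on 05.01: 05.02.01.02 not covered. → 14%.
Line B: tissue paper → 05.01; uncoated → 05.01.02; in rolls → 05.01.02.01. Scheduled 11%. Lindmar agreement on 05.01: RVC ≥ 40% → 16% available; preference 16% not lower than 11% → no reduction. → 11%.
Line C: kraft paper → 05.03; coated → 05.03.01; in rolls → 05.03.01.02. Scheduled 30%. Lindmar agreement on 05.01: 05.03.01.02 not covered. → 30%.
Line D: newsprint → 05.02; coated → 05.02.02; in sheets → 05.02.02.01. Scheduled 12%. Umbrial agreement on 05.04.01.02: 05.02.02.01 not covered. → 12%.
Sum: 14% + 11% + 30% + 12% = 67%.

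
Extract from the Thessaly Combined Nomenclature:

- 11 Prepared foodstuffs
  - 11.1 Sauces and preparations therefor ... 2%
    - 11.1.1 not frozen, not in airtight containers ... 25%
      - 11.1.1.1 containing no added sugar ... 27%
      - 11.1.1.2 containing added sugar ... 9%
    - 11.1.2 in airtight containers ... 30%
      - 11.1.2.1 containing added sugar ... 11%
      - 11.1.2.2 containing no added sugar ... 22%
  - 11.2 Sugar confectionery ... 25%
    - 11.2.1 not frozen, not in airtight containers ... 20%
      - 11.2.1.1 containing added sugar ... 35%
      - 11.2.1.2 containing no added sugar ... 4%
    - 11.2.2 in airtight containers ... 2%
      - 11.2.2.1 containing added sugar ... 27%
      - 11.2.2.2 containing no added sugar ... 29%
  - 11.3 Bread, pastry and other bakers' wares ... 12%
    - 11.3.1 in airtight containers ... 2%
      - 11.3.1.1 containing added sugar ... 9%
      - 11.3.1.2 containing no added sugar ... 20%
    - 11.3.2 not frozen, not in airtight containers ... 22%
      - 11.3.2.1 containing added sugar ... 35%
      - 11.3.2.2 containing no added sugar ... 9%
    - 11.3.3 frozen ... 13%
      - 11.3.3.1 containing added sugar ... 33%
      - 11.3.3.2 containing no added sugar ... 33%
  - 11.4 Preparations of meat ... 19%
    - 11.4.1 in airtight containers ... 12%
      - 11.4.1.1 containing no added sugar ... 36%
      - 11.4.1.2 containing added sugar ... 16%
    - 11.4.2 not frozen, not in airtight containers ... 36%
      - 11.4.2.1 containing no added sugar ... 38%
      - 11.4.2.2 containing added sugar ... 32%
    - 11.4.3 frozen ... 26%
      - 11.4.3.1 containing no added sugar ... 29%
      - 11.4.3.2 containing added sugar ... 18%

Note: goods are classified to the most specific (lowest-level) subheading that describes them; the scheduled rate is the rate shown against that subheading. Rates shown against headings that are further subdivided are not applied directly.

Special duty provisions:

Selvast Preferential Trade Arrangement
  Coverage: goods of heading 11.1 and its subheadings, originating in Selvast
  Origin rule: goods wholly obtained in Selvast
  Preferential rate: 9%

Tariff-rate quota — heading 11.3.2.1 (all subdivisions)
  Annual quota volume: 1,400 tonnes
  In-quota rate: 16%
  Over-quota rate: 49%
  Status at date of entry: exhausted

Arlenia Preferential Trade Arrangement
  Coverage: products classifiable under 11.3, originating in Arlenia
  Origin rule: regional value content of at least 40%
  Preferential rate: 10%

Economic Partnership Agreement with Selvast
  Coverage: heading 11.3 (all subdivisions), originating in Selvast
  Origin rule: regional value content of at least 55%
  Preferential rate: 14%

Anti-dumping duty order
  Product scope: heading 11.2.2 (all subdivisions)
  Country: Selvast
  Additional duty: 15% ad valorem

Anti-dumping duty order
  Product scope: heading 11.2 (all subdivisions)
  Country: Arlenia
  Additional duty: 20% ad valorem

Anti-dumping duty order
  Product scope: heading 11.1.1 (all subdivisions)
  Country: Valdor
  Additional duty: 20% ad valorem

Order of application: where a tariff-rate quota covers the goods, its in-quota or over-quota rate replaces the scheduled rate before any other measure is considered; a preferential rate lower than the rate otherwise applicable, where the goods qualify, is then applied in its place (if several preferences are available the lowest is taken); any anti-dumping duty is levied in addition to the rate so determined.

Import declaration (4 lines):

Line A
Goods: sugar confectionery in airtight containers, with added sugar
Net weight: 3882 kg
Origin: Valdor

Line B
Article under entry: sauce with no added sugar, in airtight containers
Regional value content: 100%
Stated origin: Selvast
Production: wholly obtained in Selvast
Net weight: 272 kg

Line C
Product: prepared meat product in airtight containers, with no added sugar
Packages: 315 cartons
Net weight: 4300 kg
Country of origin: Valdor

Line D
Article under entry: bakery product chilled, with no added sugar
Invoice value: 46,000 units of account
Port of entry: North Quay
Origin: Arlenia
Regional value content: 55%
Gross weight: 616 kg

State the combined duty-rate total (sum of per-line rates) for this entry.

Line A: sugar confectionery → 11.2; in airtight containers → 11.2.2; with added sugar → 11.2.2.1. Scheduled 27%. No special measure applies. → 27%.
Line B: sauce → 11.1; in airtight containers → 11.1.2; with no added sugar → 11.1.2.2. Scheduled 22%. Selvast agreement on 11.1: wholly obtained → 9% available; Selvast agreement on 11.3: 11.1.2.2 not covered; preferential 9%. → 9%.
Line C: prepared meat product → 11.4; in airtight containers → 11.4.1; with no added sugar → 11.4.1.1. Scheduled 36%. No special measure applies. → 36%.
Line D: bakery product → 11.3; chilled → 11.3.2; with no added sugar → 11.3.2.2. Scheduled 9%. Arlenia agreement on 11.3: RVC ≥ 40% → 10% available; preference 10% not lower than 9% → no reduction. → 9%.
Sum: 27% + 9% + 36% + 9% = 81%.

81%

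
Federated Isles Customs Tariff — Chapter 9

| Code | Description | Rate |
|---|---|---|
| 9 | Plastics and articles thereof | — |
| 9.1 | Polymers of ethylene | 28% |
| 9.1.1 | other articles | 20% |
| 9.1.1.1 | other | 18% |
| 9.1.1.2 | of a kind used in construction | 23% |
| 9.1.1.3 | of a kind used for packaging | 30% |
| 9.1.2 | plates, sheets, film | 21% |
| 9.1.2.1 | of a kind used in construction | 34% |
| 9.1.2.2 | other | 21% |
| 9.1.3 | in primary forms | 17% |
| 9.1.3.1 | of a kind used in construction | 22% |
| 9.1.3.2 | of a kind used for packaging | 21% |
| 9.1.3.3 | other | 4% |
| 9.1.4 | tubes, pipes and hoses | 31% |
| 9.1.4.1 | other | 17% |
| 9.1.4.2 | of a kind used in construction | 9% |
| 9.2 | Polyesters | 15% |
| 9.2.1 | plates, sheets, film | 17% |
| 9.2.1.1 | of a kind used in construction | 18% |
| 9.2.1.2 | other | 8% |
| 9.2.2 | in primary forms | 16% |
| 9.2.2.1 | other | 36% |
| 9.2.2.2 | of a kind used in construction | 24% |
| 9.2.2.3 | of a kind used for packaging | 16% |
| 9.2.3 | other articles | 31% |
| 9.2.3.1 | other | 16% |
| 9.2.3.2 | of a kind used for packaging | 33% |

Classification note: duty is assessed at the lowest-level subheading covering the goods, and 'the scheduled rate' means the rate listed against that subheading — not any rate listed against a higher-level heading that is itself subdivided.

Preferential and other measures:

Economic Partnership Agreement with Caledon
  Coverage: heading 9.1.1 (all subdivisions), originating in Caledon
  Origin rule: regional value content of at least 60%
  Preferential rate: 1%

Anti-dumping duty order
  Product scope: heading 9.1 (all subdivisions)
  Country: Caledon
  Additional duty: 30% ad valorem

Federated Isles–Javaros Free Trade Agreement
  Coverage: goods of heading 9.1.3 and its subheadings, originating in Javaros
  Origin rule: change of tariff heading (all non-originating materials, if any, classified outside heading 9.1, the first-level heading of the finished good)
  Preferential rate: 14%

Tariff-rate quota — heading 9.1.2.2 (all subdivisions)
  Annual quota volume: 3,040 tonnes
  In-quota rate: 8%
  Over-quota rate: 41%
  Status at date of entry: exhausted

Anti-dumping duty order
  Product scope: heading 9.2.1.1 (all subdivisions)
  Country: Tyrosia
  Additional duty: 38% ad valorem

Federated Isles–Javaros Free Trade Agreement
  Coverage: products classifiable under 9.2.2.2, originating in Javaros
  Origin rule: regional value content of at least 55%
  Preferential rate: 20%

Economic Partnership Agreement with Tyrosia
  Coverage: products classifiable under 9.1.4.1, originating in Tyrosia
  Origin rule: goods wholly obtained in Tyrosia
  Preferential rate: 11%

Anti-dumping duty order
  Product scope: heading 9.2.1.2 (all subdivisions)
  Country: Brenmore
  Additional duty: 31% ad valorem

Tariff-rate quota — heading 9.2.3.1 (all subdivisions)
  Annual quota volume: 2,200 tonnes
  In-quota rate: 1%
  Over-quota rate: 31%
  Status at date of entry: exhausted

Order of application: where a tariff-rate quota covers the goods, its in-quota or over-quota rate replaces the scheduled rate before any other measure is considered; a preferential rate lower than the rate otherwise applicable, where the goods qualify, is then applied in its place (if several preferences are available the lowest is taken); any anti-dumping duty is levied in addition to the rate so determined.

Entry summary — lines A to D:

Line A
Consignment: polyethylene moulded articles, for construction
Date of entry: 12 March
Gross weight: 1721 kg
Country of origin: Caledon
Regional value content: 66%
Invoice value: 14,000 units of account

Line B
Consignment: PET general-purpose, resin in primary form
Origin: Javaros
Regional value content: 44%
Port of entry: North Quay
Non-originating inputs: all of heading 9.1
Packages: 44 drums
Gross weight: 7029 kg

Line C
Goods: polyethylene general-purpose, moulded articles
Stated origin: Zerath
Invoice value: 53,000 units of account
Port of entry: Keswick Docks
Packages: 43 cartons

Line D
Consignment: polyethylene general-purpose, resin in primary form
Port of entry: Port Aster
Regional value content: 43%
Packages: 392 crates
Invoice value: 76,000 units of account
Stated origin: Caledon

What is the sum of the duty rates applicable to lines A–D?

Line A: polyethylene → 9.1; moulded articles → 9.1.1; for construction → 9.1.1.2. Scheduled 23%. Caledon agreement on 9.1.1: RVC ≥ 60% → 1% available; preferential 1%; anti-dumping (Caledon, 9.1): +30%; total 1% + 30% = 31%. → 31%.
Line B: PET → 9.2; resin in primary form → 9.2.2; general-purpose → 9.2.2.1. Scheduled 36%. Javaros agreement on 9.1.3: 9.2.2.1 not covered; Javaros agreement on 9.2.2.2: 9.2.2.1 not covered. → 36%.
Line C: polyethylene → 9.1; moulded articles → 9.1.1; general-purpose → 9.1.1.1. Scheduled 18%. No special measure applies. → 18%.
Line D: polyethylene → 9.1; resin in primary form → 9.1.3; general-purpose → 9.1.3.3. Scheduled 4%. Caledon agreement on 9.1.1: 9.1.3.3 not covered; anti-dumping (Caledon, 9.1): +30%; total 4% + 30% = 34%. → 34%.
Sum: 31% + 36% + 18% + 34% = 119%.

119%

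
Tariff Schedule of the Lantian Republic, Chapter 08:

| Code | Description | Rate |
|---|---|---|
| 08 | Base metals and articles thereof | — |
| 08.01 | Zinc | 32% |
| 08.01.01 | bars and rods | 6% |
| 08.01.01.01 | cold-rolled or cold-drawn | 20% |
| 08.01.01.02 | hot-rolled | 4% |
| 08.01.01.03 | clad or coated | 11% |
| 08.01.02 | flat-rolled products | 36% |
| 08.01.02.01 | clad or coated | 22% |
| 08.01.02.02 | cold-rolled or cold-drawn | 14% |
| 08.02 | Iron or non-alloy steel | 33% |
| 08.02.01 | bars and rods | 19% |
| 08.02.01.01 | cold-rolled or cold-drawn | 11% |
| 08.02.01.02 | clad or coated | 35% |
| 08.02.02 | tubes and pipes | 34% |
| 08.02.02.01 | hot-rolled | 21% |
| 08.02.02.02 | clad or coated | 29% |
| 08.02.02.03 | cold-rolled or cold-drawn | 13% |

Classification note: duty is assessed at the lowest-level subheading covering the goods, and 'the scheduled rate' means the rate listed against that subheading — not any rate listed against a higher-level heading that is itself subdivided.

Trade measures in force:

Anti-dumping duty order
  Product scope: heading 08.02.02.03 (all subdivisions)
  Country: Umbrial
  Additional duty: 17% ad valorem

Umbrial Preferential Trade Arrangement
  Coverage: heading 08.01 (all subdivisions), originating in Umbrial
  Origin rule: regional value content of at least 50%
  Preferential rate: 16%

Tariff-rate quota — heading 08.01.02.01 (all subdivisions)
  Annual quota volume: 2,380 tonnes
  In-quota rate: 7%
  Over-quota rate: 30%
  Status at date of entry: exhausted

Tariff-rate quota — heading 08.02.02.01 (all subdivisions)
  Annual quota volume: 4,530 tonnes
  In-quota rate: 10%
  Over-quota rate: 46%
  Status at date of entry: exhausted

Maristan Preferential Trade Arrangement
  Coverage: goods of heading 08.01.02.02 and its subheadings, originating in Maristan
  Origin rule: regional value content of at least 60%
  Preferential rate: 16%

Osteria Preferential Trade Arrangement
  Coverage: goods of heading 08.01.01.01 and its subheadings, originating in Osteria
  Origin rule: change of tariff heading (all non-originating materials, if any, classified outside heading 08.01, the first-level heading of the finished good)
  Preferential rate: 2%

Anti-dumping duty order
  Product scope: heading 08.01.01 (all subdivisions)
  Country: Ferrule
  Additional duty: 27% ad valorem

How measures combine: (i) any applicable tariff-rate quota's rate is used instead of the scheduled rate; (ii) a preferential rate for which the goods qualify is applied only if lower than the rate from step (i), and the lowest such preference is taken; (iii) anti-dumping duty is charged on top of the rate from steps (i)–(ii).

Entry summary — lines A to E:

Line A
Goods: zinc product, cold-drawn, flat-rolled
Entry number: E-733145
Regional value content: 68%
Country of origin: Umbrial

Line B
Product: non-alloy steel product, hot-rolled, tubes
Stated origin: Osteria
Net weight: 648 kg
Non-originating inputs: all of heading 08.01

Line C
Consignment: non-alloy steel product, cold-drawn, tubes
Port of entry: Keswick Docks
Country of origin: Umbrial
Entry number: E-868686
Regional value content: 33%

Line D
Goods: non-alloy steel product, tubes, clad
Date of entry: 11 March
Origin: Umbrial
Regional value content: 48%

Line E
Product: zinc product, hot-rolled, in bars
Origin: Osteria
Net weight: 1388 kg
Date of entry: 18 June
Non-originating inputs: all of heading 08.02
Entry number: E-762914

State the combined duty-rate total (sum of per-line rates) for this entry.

123%

Line A: zinc → 08.01; flat-rolled → 08.01.02; cold-drawn → 08.01.02.02. Scheduled 14%. Umbrial agreement on 08.01: RVC ≥ 50% → 16% available; preference 16% not lower than 14% → no reduction. → 14%.
Line B: non-alloy steel → 08.02; tubes → 08.02.02; hot-rolled → 08.02.02.01. Scheduled 21%. quota on 08.02.02.01 exhausted → over-quota 46%; Osteria agreement on 08.01.01.01: 08.02.02.01 not covered. → 46%.
Line C: non-alloy steel → 08.02; tubes → 08.02.02; cold-drawn → 08.02.02.03. Scheduled 13%. Umbrial agreement on 08.01: 08.02.02.03 not covered; anti-dumping (Umbrial, 08.02.02.03): +17%; total 13% + 17% = 30%. → 30%.
Line D: non-alloy steel → 08.02; tubes → 08.02.02; clad → 08.02.02.02. Scheduled 29%. Umbrial agreement on 08.01: 08.02.02.02 not covered. → 29%.
Line E: zinc → 08.01; in bars → 08.01.01; hot-rolled → 08.01.01.02. Scheduled 4%. Osteria agreement on 08.01.01.01: 08.01.01.02 not covered. → 4%.
Sum: 14% + 46% + 30% + 29% + 4% = 123%.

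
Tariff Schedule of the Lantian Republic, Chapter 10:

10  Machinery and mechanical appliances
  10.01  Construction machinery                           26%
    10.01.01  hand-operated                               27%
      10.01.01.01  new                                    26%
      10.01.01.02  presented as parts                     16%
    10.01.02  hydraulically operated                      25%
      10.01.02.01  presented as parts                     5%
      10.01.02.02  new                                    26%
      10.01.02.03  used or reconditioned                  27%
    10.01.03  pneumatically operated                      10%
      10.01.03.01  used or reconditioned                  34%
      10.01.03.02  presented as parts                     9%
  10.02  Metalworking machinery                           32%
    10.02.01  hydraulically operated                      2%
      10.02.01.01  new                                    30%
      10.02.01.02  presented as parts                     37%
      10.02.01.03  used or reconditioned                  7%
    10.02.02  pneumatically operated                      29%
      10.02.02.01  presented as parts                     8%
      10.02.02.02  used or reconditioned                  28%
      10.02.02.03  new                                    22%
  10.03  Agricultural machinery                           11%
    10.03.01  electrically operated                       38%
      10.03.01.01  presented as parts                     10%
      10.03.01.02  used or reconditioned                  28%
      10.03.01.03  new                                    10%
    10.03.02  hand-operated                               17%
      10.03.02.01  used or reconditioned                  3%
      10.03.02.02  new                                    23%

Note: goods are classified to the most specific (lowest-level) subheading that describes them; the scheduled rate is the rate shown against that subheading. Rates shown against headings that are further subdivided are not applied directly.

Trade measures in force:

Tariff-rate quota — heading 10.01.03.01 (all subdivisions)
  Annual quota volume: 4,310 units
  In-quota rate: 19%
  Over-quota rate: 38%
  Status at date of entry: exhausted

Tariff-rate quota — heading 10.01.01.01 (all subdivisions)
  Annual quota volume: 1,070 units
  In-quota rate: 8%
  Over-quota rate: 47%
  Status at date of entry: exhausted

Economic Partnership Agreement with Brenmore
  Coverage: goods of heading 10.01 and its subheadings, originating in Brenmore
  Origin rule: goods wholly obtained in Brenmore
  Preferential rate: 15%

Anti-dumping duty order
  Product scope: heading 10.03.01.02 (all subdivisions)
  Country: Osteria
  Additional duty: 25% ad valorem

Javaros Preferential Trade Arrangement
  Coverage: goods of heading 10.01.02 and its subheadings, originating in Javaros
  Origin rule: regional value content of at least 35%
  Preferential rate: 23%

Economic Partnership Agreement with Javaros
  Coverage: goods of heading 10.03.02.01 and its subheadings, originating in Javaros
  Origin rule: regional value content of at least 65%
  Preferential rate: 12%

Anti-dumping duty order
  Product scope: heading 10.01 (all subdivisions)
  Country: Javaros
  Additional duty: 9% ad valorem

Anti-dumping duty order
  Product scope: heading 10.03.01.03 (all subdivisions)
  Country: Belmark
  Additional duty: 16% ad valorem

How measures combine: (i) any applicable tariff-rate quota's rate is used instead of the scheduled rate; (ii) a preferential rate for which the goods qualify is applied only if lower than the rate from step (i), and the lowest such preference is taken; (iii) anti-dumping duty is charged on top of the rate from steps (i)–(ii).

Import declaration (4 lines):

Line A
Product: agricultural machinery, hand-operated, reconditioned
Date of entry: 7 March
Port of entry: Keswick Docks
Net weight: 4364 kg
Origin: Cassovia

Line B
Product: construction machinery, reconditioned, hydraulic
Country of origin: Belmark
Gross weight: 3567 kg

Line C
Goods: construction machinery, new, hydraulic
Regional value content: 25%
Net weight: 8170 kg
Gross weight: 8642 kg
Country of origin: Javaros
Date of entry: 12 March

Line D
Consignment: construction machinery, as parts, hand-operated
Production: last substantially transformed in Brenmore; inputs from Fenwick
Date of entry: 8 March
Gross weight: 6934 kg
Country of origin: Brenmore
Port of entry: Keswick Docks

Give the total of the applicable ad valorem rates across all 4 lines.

Line A: agricultural → 10.03; hand-operated → 10.03.02; reconditioned → 10.03.02.01. Scheduled 3%. No special measure applies. → 3%.
Line B: construction → 10.01; hydraulic → 10.01.02; reconditioned → 10.01.02.03. Scheduled 27%. No special measure applies. → 27%.
Line C: construction → 10.01; hydraulic → 10.01.02; new → 10.01.02.02. Scheduled 26%. Javaros agreement on 10.01.02: RVC < 35%; Javaros agreement on 10.03.02.01: 10.01.02.02 not covered; anti-dumping (Javaros, 10.01): +9%; total 26% + 9% = 35%. → 35%.
Line D: construction → 10.01; hand-operated → 10.01.01; as parts → 10.01.01.02. Scheduled 16%. Brenmore agreement on 10.01: not wholly obtained. → 16%.
Sum: 3% + 27% + 35% + 16% = 81%.

81%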